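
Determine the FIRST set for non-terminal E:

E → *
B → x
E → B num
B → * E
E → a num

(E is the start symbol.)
{ '*', 'a', 'x' }

To compute FIRST(E), examine every production with E on the left-hand side, reading each right-hand side left to right until a non-nullable symbol is reached.

FIRST sets of the other non-terminals involved (by the same procedure, iterated to a fixed point):
  FIRST(B) = { '*', 'x' }

From E → *:
  - '*' is a terminal: add '*' and stop
From E → B num:
  - B is a non-terminal: add FIRST(B) \ {ε} = { '*', 'x' }
    B is not nullable, so stop
From E → a num:
  - a is a terminal: add 'a' and stop

Collecting: FIRST(E) = { '*', 'a', 'x' }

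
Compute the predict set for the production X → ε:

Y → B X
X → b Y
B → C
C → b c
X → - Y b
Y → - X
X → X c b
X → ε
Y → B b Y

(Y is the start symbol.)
{ $, 'b', 'c' }

PREDICT(X → ε) = (FIRST(RHS) \ {ε}) ∪ (FOLLOW(X) if ε ∈ FIRST(RHS), i.e. RHS ⇒* ε)
The right-hand side is ε (FIRST(ε) = { ε }), so the predict set is FOLLOW(X) = { $, 'b', 'c' }
PREDICT(X → ε) = { $, 'b', 'c' }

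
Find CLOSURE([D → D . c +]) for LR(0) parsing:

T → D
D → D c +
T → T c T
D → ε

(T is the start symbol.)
{ [D → D . c +] }

Start with: [D → D . c +]
The dot precedes the terminal c, so nothing is added.

CLOSURE = { [D → D . c +] }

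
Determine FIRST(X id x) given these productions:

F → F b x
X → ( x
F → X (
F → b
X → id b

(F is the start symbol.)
{ '(', 'id' }

FIRST sets of the non-terminals involved (from the grammar, by fixed-point iteration):
  FIRST(X) = { '(', 'id' }

To compute FIRST(X id x), process the symbols left to right:
Symbol X is a non-terminal. Add FIRST(X) \ {ε} = { '(', 'id' }
X is not nullable (ε ∉ FIRST(X)), so stop here.
FIRST(X id x) = { '(', 'id' }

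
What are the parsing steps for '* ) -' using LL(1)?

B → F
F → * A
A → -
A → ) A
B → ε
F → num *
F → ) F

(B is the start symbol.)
LL(1) parsing maintains a stack (initially the start symbol over $) and the input. At each step: if the stack top is a terminal, match it against the current input token; if it is a non-terminal N, replace it with the RHS of M[N, lookahead] (the unique production whose predict set contains the lookahead).

Stack is shown with the top on the left.

Stack  Input    Action
----------------------
B $    * ) - $  output B → F
F $    * ) - $  output F → * A
* A $  * ) - $  match '*'
A $    ) - $    output A → ) A
) A $  ) - $    match ')'
A $    - $      output A → -
- $    - $      match '-'
$      $        accept

The string is accepted.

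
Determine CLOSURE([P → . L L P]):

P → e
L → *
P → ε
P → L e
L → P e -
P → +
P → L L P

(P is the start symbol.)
{ [L → . *], [L → . P e -], [P → . +], [P → . L L P], [P → . L e], [P → . e], [P → .] }

To compute CLOSURE, for each item [A → α.Bβ] where B is a non-terminal, add [B → .γ] for all productions B → γ; repeat for the newly added items until nothing changes.

Start with: [P → . L L P]
  [P → . L L P] has the dot before L: add [L → . *], [L → . P e -]
  [L → . P e -] has the dot before P: add [P → . e], [P → .], [P → . L e], [P → . +]
No further items can be added.

CLOSURE = { [L → . *], [L → . P e -], [P → . +], [P → . L L P], [P → . L e], [P → . e], [P → .] }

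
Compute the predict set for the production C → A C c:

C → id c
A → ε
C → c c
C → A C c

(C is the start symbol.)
{ 'c', 'id' }

PREDICT(C → A C c) = (FIRST(RHS) \ {ε}) ∪ (FOLLOW(C) if ε ∈ FIRST(RHS), i.e. RHS ⇒* ε)
FIRST(A) = { ε }
FIRST(C) = { 'c', 'id' }
FIRST(A C c) = { 'c', 'id' }
ε ∉ FIRST(A C c), so FOLLOW(C) is not added.
PREDICT(C → A C c) = { 'c', 'id' }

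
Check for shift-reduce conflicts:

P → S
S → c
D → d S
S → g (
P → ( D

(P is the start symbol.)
Augment with P' → P and build the canonical LR(0) collection (I0 = CLOSURE({[P' → . P]}), then GOTO on every symbol after a dot until no new states appear). It has 10 states:
  I0: { [P → . ( D], [P → . S], [P' → . P], [S → . c], [S → . g (] }  — shift
  I1: { [D → . d S], [P → ( . D] }  — shift
  I2: { [P' → P .] }  — accept
  I3: { [P → S .] }  — reduce
  I4: { [S → c .] }  — reduce
  I5: { [S → g . (] }  — shift
  I6: { [S → g ( .] }  — reduce
  I7: { [P → ( D .] }  — reduce
  I8: { [D → d . S], [S → . c], [S → . g (] }  — shift
  I9: { [D → d S .] }  — reduce

No state contains both a complete item and a shift item.

Answer: No shift-reduce conflicts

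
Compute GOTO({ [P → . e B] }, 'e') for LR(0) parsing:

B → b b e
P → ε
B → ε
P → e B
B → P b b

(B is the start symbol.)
{ [B → . P b b], [B → . b b e], [B → .], [P → . e B], [P → .], [P → e . B] }

GOTO(I, 'e') = CLOSURE({ [A → αX.β] : [A → α.Xβ] ∈ I, X = 'e' })

Items with dot before 'e', with the dot advanced:
  [P → . e B] → [P → e . B]
Closure of the advanced items:
  [P → e . B] has the dot before B: add [B → . b b e], [B → .], [B → . P b b]
  [B → . P b b] has the dot before P: add [P → .], [P → . e B]

GOTO = { [B → . P b b], [B → . b b e], [B → .], [P → . e B], [P → .], [P → e . B] }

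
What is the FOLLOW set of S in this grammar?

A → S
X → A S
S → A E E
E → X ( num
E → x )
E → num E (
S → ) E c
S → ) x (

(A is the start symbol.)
{ $, '(', ')', 'num', 'x' }

To compute FOLLOW(S), find every occurrence of S on a right-hand side N → α S β: add FIRST(β) \ {ε}, and if β is empty or nullable also add FOLLOW(N). Iterate to a fixed point.

In A → S: S is at the end, add FOLLOW(A)
In X → A S: S is at the end, add FOLLOW(X)

The FOLLOW sets referred to above (computed the same way, to a fixed point):
  FOLLOW(A) = { $, ')', 'num', 'x' }
  FOLLOW(X) = { '(' }

Taking the union: FOLLOW(S) = { $, '(', ')', 'num', 'x' }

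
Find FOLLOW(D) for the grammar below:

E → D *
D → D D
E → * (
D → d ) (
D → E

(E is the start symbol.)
{ '*', 'd' }

To compute FOLLOW(D), find every occurrence of D on a right-hand side N → α D β: add FIRST(β) \ {ε}, and if β is empty or nullable also add FOLLOW(N). Iterate to a fixed point.

In E → D *: D is followed by '*', add FIRST('*') \ {ε} = { '*' }
In D → D D: D is followed by D, add FIRST(D) \ {ε} = { '*', 'd' }
In D → D D: D is at the end; this adds FOLLOW(D) to itself — nothing new

Taking the union: FOLLOW(D) = { '*', 'd' }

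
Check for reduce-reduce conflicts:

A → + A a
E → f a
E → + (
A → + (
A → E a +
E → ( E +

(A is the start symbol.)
Augment with A' → A and build the canonical LR(0) collection (I0 = CLOSURE({[A' → . A]}), then GOTO on every symbol after a dot until no new states appear). It has 16 states:
  I0: { [A → . + (], [A → . + A a], [A → . E a +], [A' → . A], [E → . ( E +], [E → . + (], [E → . f a] }  — shift
  I1: { [E → ( . E +], [E → . ( E +], [E → . + (], [E → . f a] }  — shift
  I2: { [A → + . (], [A → + . A a], [A → . + (], [A → . + A a], [A → . E a +], [E → + . (], [E → . ( E +], [E → . + (], [E → . f a] }  — shift
  I3: { [A' → A .] }  — accept
  I4: { [A → E . a +] }  — shift
  I5: { [E → f . a] }  — shift
  I6: { [E → f a .] }  — reduce
  I7: { [A → E a . +] }  — shift
  I8: { [A → E a + .] }  — reduce
  I9: { [A → + ( .], [E → ( . E +], [E → + ( .], [E → . ( E +], [E → . + (], [E → . f a] }  — shift, 2 reduces
  I10: { [A → + A . a] }  — shift
  I11: { [A → + A a .] }  — reduce
  I12: { [E → + . (] }  — shift
  I13: { [E → ( E . +] }  — shift
  I14: { [E → ( E + .] }  — reduce
  I15: { [E → + ( .] }  — reduce

I9 contains complete items [A → + ( .], [E → + ( .] — reduce-reduce conflict.

Answer: Yes — I9: [A → + ( .] vs [E → + ( .]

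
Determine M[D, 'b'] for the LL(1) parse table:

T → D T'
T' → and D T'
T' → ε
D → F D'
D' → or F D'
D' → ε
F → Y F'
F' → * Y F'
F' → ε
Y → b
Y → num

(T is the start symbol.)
D → F D'

To find M[D, 'b'], we find productions for D where 'b' is in the predict set (PREDICT(N → α) = (FIRST(α) \ {ε}) ∪ (FOLLOW(N) if α ⇒* ε)).

Relevant sets:
  FIRST(F) = { 'b', 'num' }

D → F D': PREDICT = { 'b', 'num' }
  'b' is in predict set, so this production goes in M[D, 'b']

M[D, 'b'] = D → F D'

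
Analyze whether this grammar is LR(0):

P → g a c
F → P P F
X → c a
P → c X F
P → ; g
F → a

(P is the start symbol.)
Augment with P' → P and build the canonical LR(0) collection (I0 = CLOSURE({[P' → . P]}), then GOTO on every symbol after a dot until no new states appear). It has 16 states:
  I0: { [P → . ; g], [P → . c X F], [P → . g a c], [P' → . P] }  — shift
  I1: { [P → ; . g] }  — shift
  I2: { [P' → P .] }  — accept
  I3: { [P → c . X F], [X → . c a] }  — shift
  I4: { [P → g . a c] }  — shift
  I5: { [P → g a . c] }  — shift
  I6: { [P → g a c .] }  — reduce
  I7: { [F → . P P F], [F → . a], [P → . ; g], [P → . c X F], [P → . g a c], [P → c X . F] }  — shift
  I8: { [X → c . a] }  — shift
  I9: { [X → c a .] }  — reduce
  I10: { [P → c X F .] }  — reduce
  I11: { [F → P . P F], [P → . ; g], [P → . c X F], [P → . g a c] }  — shift
  I12: { [F → a .] }  — reduce
  I13: { [F → . P P F], [F → . a], [F → P P . F], [P → . ; g], [P → . c X F], [P → . g a c] }  — shift
  I14: { [F → P P F .] }  — reduce
  I15: { [P → ; g .] }  — reduce

Every state is either a pure shift/goto state or contains exactly one complete item and nothing to shift — no conflicts. The grammar is LR(0).

Answer: Yes, the grammar is LR(0)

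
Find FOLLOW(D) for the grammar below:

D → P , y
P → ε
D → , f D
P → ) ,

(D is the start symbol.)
D is the start symbol, so $ ∈ FOLLOW(D).
In D → , f D: D is at the end; this adds FOLLOW(D) to itself — nothing new

Taking the union: FOLLOW(D) = { $ }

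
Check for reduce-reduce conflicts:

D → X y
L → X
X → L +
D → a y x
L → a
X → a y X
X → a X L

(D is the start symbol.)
Augment with D' → D and build the canonical LR(0) collection (I0 = CLOSURE({[D' → . D]}), then GOTO on every symbol after a dot until no new states appear). It has 15 states:
  I0: { [D → . X y], [D → . a y x], [D' → . D], [L → . X], [L → . a], [X → . L +], [X → . a X L], [X → . a y X] }  — shift
  I1: { [D' → D .] }  — accept
  I2: { [X → L . +] }  — shift
  I3: { [D → X . y], [L → X .] }  — shift, reduce
  I4: { [D → a . y x], [L → . X], [L → . a], [L → a .], [X → . L +], [X → . a X L], [X → . a y X], [X → a . X L], [X → a . y X] }  — shift, reduce
  I5: { [L → . X], [L → . a], [L → X .], [X → . L +], [X → . a X L], [X → . a y X], [X → a X . L] }  — shift, reduce
  I6: { [L → . X], [L → . a], [L → a .], [X → . L +], [X → . a X L], [X → . a y X], [X → a . X L], [X → a . y X] }  — shift, reduce
  I7: { [D → a y . x], [L → . X], [L → . a], [X → . L +], [X → . a X L], [X → . a y X], [X → a y . X] }  — shift
  I8: { [L → X .], [X → a y X .] }  — 2 reduces
  I9: { [D → a y x .] }  — reduce
  I10: { [L → . X], [L → . a], [X → . L +], [X → . a X L], [X → . a y X], [X → a y . X] }  — shift
  I11: { [X → L . +], [X → a X L .] }  — shift, reduce
  I12: { [L → X .] }  — reduce
  I13: { [X → L + .] }  — reduce
  I14: { [D → X y .] }  — reduce

I8 contains complete items [L → X .], [X → a y X .] — reduce-reduce conflict.

Answer: Yes — I8: [L → X .] vs [X → a y X .]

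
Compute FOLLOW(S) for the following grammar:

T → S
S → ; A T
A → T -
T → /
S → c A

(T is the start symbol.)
To compute FOLLOW(S), find every occurrence of S on a right-hand side N → α S β: add FIRST(β) \ {ε}, and if β is empty or nullable also add FOLLOW(N). Iterate to a fixed point.

In T → S: S is at the end, add FOLLOW(T)

The FOLLOW sets referred to above (computed the same way, to a fixed point):
  FOLLOW(T) = { $, '-' }

Taking the union: FOLLOW(S) = { $, '-' }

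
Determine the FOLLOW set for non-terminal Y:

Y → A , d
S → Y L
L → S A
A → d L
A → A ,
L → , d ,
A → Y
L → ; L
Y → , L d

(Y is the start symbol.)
{ $, ',', ';', 'd' }

To compute FOLLOW(Y), find every occurrence of Y on a right-hand side N → α Y β: add FIRST(β) \ {ε}, and if β is empty or nullable also add FOLLOW(N). Iterate to a fixed point.

Y is the start symbol, so $ ∈ FOLLOW(Y).
In S → Y L: Y is followed by L, add FIRST(L) \ {ε} = { ',', ';', 'd' }
In A → Y: Y is at the end, add FOLLOW(A)

The FOLLOW sets referred to above (computed the same way, to a fixed point):
  FOLLOW(A) = { ',', 'd' }

Taking the union: FOLLOW(Y) = { $, ',', ';', 'd' }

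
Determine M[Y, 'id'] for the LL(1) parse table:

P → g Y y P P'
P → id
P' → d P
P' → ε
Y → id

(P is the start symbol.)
To find M[Y, 'id'], we find productions for Y where 'id' is in the predict set (PREDICT(N → α) = (FIRST(α) \ {ε}) ∪ (FOLLOW(N) if α ⇒* ε)).

Y → id: PREDICT = { 'id' }
  'id' is in predict set, so this production goes in M[Y, 'id']

M[Y, 'id'] = Y → id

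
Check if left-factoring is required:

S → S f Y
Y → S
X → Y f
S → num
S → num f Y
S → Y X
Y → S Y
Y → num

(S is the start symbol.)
Left-factoring is needed when two productions for the same non-terminal
share a common prefix on the right-hand side.

Productions for S:
  S → S f Y
  S → num
  S → num f Y
  S → Y X
Productions for Y:
  Y → S
  Y → S Y
  Y → num

Found common prefix 'num' in productions for S
Found common prefix 'S' in productions for Y

Answer: Yes, S has productions with common prefix 'num'; Y has productions with common prefix 'S'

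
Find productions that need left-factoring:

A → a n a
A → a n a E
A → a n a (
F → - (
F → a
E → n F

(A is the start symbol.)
Left-factoring is needed when two productions for the same non-terminal
share a common prefix on the right-hand side.

Productions for A:
  A → a n a
  A → a n a E
  A → a n a (
Productions for F:
  F → - (
  F → a

Found common prefix 'a n a' in productions for A

Answer: Yes, A has productions with common prefix 'a n a'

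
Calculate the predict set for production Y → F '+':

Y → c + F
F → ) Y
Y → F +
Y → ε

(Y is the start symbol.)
PREDICT(Y → F '+') = (FIRST(RHS) \ {ε}) ∪ (FOLLOW(Y) if ε ∈ FIRST(RHS), i.e. RHS ⇒* ε)
FIRST(F) = { ')' }
FIRST(F '+') = { ')' }
ε ∉ FIRST(F '+'), so FOLLOW(Y) is not added.
PREDICT(Y → F '+') = { ')' }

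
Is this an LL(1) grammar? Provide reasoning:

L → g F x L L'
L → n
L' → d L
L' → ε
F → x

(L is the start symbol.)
No. Predict set conflict for L': { 'd' }

A grammar is LL(1) if for each non-terminal N with multiple productions, the predict sets of those productions are pairwise disjoint, where PREDICT(N → α) = (FIRST(α) \ {ε}) ∪ (FOLLOW(N) if α ⇒* ε).

Relevant sets:
  FOLLOW(L') = { $, 'd' }

For L:
  PREDICT(L → g F x L L') = { 'g' }
  PREDICT(L → n) = { 'n' }
For L':
  PREDICT(L' → d L) = { 'd' }
  PREDICT(L' → ε) = { $, 'd' }
F has a single production, so nothing to check there.

Conflict found: Predict set conflict for L': { 'd' }
The grammar is NOT LL(1).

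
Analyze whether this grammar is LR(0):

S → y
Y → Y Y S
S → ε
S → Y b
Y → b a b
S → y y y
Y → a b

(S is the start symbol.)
No. Shift-reduce conflict between [S → .] and [S → . y]

Augment with S' → S and build the canonical LR(0) collection (I0 = CLOSURE({[S' → . S]}), then GOTO on every symbol after a dot until no new states appear). It has 15 states:
  I0: { [S → . Y b], [S → . y y y], [S → . y], [S → .], [S' → . S], [Y → . Y Y S], [Y → . a b], [Y → . b a b] }  — shift, reduce
  I1: { [S' → S .] }  — accept
  I2: { [S → Y . b], [Y → . Y Y S], [Y → . a b], [Y → . b a b], [Y → Y . Y S] }  — shift
  I3: { [Y → a . b] }  — shift
  I4: { [Y → b . a b] }  — shift
  I5: { [S → y . y y], [S → y .] }  — shift, reduce
  I6: { [S → y y . y] }  — shift
  I7: { [S → y y y .] }  — reduce
  I8: { [Y → b a . b] }  — shift
  I9: { [Y → b a b .] }  — reduce
  I10: { [Y → a b .] }  — reduce
  I11: { [S → . Y b], [S → . y y y], [S → . y], [S → .], [Y → . Y Y S], [Y → . a b], [Y → . b a b], [Y → Y . Y S], [Y → Y Y . S] }  — shift, reduce
  I12: { [S → Y b .], [Y → b . a b] }  — shift, reduce
  I13: { [Y → Y Y S .] }  — reduce
  I14: { [S → . Y b], [S → . y y y], [S → . y], [S → .], [S → Y . b], [Y → . Y Y S], [Y → . a b], [Y → . b a b], [Y → Y . Y S], [Y → Y Y . S] }  — shift, reduce

Conflict in state I0:
  Shift-reduce conflict between [S → .] and [S → . y]
So the grammar is NOT LR(0).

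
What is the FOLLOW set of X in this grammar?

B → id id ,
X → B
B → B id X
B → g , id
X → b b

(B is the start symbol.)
In B → B id X: X is at the end, add FOLLOW(B)

The FOLLOW sets referred to above (computed the same way, to a fixed point):
  FOLLOW(B) = { $, 'id' }

Taking the union: FOLLOW(X) = { $, 'id' }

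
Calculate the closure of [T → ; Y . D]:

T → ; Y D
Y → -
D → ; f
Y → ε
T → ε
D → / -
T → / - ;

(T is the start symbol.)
To compute CLOSURE, for each item [A → α.Bβ] where B is a non-terminal, add [B → .γ] for all productions B → γ; repeat for the newly added items until nothing changes.

Start with: [T → ; Y . D]
  [T → ; Y . D] has the dot before D: add [D → . ; f], [D → . / -]
No further items can be added.

CLOSURE = { [D → . / -], [D → . ; f], [T → ; Y . D] }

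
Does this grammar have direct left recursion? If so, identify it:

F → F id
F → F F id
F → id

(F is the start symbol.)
Direct left recursion occurs when N → N α for some non-terminal N (the right-hand side begins with the left-hand side itself).

F → F id: LEFT RECURSIVE (starts with F)
F → F F id: LEFT RECURSIVE (starts with F)
F → id: starts with id

The grammar has direct left recursion on: F.

Answer: Yes, F is left-recursive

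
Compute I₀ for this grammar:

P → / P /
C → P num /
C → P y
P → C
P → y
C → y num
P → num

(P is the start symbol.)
{ [C → . P num /], [C → . P y], [C → . y num], [P → . / P /], [P → . C], [P → . num], [P → . y], [P' → . P] }

First, augment the grammar with P' → P
I₀ = CLOSURE({ [P' → . P] }):
  [P' → . P] has the dot before P: add [P → . / P /], [P → . C], [P → . y], [P → . num]
  [P → . C] has the dot before C: add [C → . P num /], [C → . P y], [C → . y num]
No further items can be added.

I₀ = { [C → . P num /], [C → . P y], [C → . y num], [P → . / P /], [P → . C], [P → . num], [P → . y], [P' → . P] }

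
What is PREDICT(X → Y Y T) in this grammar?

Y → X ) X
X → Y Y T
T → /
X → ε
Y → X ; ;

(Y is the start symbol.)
PREDICT(X → Y Y T) = (FIRST(RHS) \ {ε}) ∪ (FOLLOW(X) if ε ∈ FIRST(RHS), i.e. RHS ⇒* ε)
FIRST(Y) = { ')', ';' }
FIRST(Y Y T) = { ')', ';' }
ε ∉ FIRST(Y Y T), so FOLLOW(X) is not added.
PREDICT(X → Y Y T) = { ')', ';' }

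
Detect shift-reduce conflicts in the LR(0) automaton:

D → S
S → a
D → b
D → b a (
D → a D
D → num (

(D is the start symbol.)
A shift-reduce conflict occurs when an LR(0) state has both:
  - a complete (reduce) item [A → α .] (dot at the end), and
  - a shift item [B → β . c γ] (dot before a terminal).

Augment with D' → D and build the canonical LR(0) collection (I0 = CLOSURE({[D' → . D]}), then GOTO on every symbol after a dot until no new states appear). It has 10 states:
  I0: { [D → . S], [D → . a D], [D → . b a (], [D → . b], [D → . num (], [D' → . D], [S → . a] }  — shift
  I1: { [D' → D .] }  — accept
  I2: { [D → S .] }  — reduce
  I3: { [D → . S], [D → . a D], [D → . b a (], [D → . b], [D → . num (], [D → a . D], [S → . a], [S → a .] }  — shift, reduce
  I4: { [D → b . a (], [D → b .] }  — shift, reduce
  I5: { [D → num . (] }  — shift
  I6: { [D → num ( .] }  — reduce
  I7: { [D → b a . (] }  — shift
  I8: { [D → b a ( .] }  — reduce
  I9: { [D → a D .] }  — reduce

I3 contains reduce item [S → a .] and shift items [D → . a D], [D → . b], [D → . b a (], [D → . num (], [S → . a] — shift-reduce conflict.
I4 contains reduce item [D → b .] and shift item [D → b . a (] — shift-reduce conflict.

Answer: Yes — I3: [S → a .] vs [D → . a D]; I4: [D → b .] vs [D → b . a (]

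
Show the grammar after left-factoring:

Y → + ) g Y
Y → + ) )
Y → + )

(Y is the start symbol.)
Y → + ) Y'
Y' → g Y
Y' → )
Y' → ε

Left-factoring transforms A → αβ₁ | αβ₂ into A → αA' and A' → β₁ | β₂
(α is the longest common prefix among the alternatives). Repeat until
no nonterminal has two alternatives with a common prefix.

Round 1: Y has alternatives sharing prefix '+ )'. Introduce Y': Y → + ) Y'
  Add: Y' → g Y
  Add: Y' → )
  Add: Y' → ε

No remaining common prefixes — done.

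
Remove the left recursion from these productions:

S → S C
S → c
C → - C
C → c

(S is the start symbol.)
S is directly left-recursive. The standard transformation for
  A → A α₁ | ... | A α_m | β₁ | ... | β_n
is
  A  → β₁ A' | ... | β_n A'
  A' → α₁ A' | ... | α_m A' | ε

S → c becomes S → c S'
S → S C becomes S' → C S'
Add S' → ε

Productions for other non-terminals are unchanged:
  C → - C
  C → c

Resulting grammar:
S → c S'
S' → C S'
S' → ε
C → - C
C → c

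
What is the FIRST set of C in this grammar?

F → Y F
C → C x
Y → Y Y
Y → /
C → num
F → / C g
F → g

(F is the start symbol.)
{ 'num' }

To compute FIRST(C), examine every production with C on the left-hand side, reading each right-hand side left to right until a non-nullable symbol is reached.

From C → C x:
  - C is the symbol being defined: contributes nothing new
    C is not nullable, so stop
From C → num:
  - num is a terminal: add 'num' and stop

Collecting: FIRST(C) = { 'num' }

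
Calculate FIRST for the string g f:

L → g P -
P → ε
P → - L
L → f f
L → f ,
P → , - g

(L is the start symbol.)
{ 'g' }

To compute FIRST(g f), process the symbols left to right:
Symbol g is a terminal. Add 'g' and stop.
FIRST(g f) = { 'g' }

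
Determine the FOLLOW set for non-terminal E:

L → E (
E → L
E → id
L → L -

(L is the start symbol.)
{ '(' }

To compute FOLLOW(E), find every occurrence of E on a right-hand side N → α E β: add FIRST(β) \ {ε}, and if β is empty or nullable also add FOLLOW(N). Iterate to a fixed point.

In L → E (: E is followed by '(', add FIRST('(') \ {ε} = { '(' }

Taking the union: FOLLOW(E) = { '(' }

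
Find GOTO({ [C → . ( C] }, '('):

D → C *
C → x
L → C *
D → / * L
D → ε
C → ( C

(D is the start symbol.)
{ [C → ( . C], [C → . ( C], [C → . x] }

GOTO(I, '(') = CLOSURE({ [A → αX.β] : [A → α.Xβ] ∈ I, X = '(' })

Items with dot before '(', with the dot advanced:
  [C → . ( C] → [C → ( . C]
Closure of the advanced items:
  [C → ( . C] has the dot before C: add [C → . x], [C → . ( C]

GOTO = { [C → ( . C], [C → . ( C], [C → . x] }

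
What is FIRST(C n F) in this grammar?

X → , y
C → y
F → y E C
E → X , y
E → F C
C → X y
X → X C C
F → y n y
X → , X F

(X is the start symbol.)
{ ',', 'y' }

FIRST sets of the non-terminals involved (from the grammar, by fixed-point iteration):
  FIRST(C) = { ',', 'y' }

To compute FIRST(C n F), process the symbols left to right:
Symbol C is a non-terminal. Add FIRST(C) \ {ε} = { ',', 'y' }
C is not nullable (ε ∉ FIRST(C)), so stop here.
FIRST(C n F) = { ',', 'y' }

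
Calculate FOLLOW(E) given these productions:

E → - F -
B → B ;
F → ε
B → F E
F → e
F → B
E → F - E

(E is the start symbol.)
{ $, '-', ';', 'e' }

E is the start symbol, so $ ∈ FOLLOW(E).
In B → F E: E is at the end, add FOLLOW(B)
In E → F - E: E is at the end; this adds FOLLOW(E) to itself — nothing new

The FOLLOW sets referred to above (computed the same way, to a fixed point):
  FOLLOW(B) = { '-', ';', 'e' }

Taking the union: FOLLOW(E) = { $, '-', ';', 'e' }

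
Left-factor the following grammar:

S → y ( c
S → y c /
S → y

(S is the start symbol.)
Left-factoring transforms A → αβ₁ | αβ₂ into A → αA' and A' → β₁ | β₂
(α is the longest common prefix among the alternatives). Repeat until
no nonterminal has two alternatives with a common prefix.

Round 1: S has alternatives sharing prefix 'y'. Introduce S': S → y S'
  Add: S' → ( c
  Add: S' → c /
  Add: S' → ε

No remaining common prefixes — done.

Resulting grammar:
S → y S'
S' → ( c
S' → c /
S' → ε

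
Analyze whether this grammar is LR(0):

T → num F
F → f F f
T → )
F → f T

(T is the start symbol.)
Augment with T' → T and build the canonical LR(0) collection (I0 = CLOSURE({[T' → . T]}), then GOTO on every symbol after a dot until no new states appear). It has 9 states:
  I0: { [T → . )], [T → . num F], [T' → . T] }  — shift
  I1: { [T → ) .] }  — reduce
  I2: { [T' → T .] }  — accept
  I3: { [F → . f F f], [F → . f T], [T → num . F] }  — shift
  I4: { [T → num F .] }  — reduce
  I5: { [F → . f F f], [F → . f T], [F → f . F f], [F → f . T], [T → . )], [T → . num F] }  — shift
  I6: { [F → f F . f] }  — shift
  I7: { [F → f T .] }  — reduce
  I8: { [F → f F f .] }  — reduce

Every state is either a pure shift/goto state or contains exactly one complete item and nothing to shift — no conflicts. The grammar is LR(0).

Answer: Yes, the grammar is LR(0)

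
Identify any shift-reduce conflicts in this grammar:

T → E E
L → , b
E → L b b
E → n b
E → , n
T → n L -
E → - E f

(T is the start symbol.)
Augment with T' → T and build the canonical LR(0) collection (I0 = CLOSURE({[T' → . T]}), then GOTO on every symbol after a dot until no new states appear). It has 19 states:
  I0: { [E → . , n], [E → . - E f], [E → . L b b], [E → . n b], [L → . , b], [T → . E E], [T → . n L -], [T' → . T] }  — shift
  I1: { [E → , . n], [L → , . b] }  — shift
  I2: { [E → - . E f], [E → . , n], [E → . - E f], [E → . L b b], [E → . n b], [L → . , b] }  — shift
  I3: { [E → . , n], [E → . - E f], [E → . L b b], [E → . n b], [L → . , b], [T → E . E] }  — shift
  I4: { [E → L . b b] }  — shift
  I5: { [T' → T .] }  — accept
  I6: { [E → n . b], [L → . , b], [T → n . L -] }  — shift
  I7: { [L → , . b] }  — shift
  I8: { [T → n L . -] }  — shift
  I9: { [E → n b .] }  — reduce
  I10: { [T → n L - .] }  — reduce
  I11: { [L → , b .] }  — reduce
  I12: { [E → L b . b] }  — shift
  I13: { [E → L b b .] }  — reduce
  I14: { [T → E E .] }  — reduce
  I15: { [E → n . b] }  — shift
  I16: { [E → - E . f] }  — shift
  I17: { [E → - E f .] }  — reduce
  I18: { [E → , n .] }  — reduce

No state contains both a complete item and a shift item.

Answer: No shift-reduce conflicts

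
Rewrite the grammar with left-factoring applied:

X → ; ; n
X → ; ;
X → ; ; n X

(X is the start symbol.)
X → ; ; X'
X' → n X''
X'' → ε
X'' → X
X' → ε

Left-factoring transforms A → αβ₁ | αβ₂ into A → αA' and A' → β₁ | β₂
(α is the longest common prefix among the alternatives). Repeat until
no nonterminal has two alternatives with a common prefix.

Round 1: X has alternatives sharing prefix '; ;'. Introduce X': X → ; ; X'
  Add: X' → n
  Add: X' → ε
  Add: X' → n X

Round 2: X' has alternatives sharing prefix 'n'. Introduce X'': X' → n X''
  Add: X'' → ε
  Add: X'' → X

No remaining common prefixes — done.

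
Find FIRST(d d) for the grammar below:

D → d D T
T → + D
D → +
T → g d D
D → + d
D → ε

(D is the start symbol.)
To compute FIRST(d d), process the symbols left to right:
Symbol d is a terminal. Add 'd' and stop.
FIRST(d d) = { 'd' }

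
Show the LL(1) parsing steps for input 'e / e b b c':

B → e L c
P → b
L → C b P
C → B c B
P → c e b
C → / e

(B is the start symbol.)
LL(1) parsing maintains a stack (initially the start symbol over $) and the input. At each step: if the stack top is a terminal, match it against the current input token; if it is a non-terminal N, replace it with the RHS of M[N, lookahead] (the unique production whose predict set contains the lookahead).

Stack is shown with the top on the left.

Stack        Input          Action
----------------------------------
B $          e / e b b c $  output B → e L c
e L c $      e / e b b c $  match 'e'
L c $        / e b b c $    output L → C b P
C b P c $    / e b b c $    output C → / e
/ e b P c $  / e b b c $    match '/'
e b P c $    e b b c $      match 'e'
b P c $      b b c $        match 'b'
P c $        b c $          output P → b
b c $        b c $          match 'b'
c $          c $            match 'c'
$            $              accept

The string is accepted.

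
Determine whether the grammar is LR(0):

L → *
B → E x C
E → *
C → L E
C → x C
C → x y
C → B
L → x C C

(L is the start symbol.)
Augment with L' → L and build the canonical LR(0) collection (I0 = CLOSURE({[L' → . L]}), then GOTO on every symbol after a dot until no new states appear). It has 17 states:
  I0: { [L → . *], [L → . x C C], [L' → . L] }  — shift
  I1: { [L → * .] }  — reduce
  I2: { [L' → L .] }  — accept
  I3: { [B → . E x C], [C → . B], [C → . L E], [C → . x C], [C → . x y], [E → . *], [L → . *], [L → . x C C], [L → x . C C] }  — shift
  I4: { [E → * .], [L → * .] }  — 2 reduces
  I5: { [C → B .] }  — reduce
  I6: { [B → . E x C], [C → . B], [C → . L E], [C → . x C], [C → . x y], [E → . *], [L → . *], [L → . x C C], [L → x C . C] }  — shift
  I7: { [B → E . x C] }  — shift
  I8: { [C → L . E], [E → . *] }  — shift
  I9: { [B → . E x C], [C → . B], [C → . L E], [C → . x C], [C → . x y], [C → x . C], [C → x . y], [E → . *], [L → . *], [L → . x C C], [L → x . C C] }  — shift
  I10: { [B → . E x C], [C → . B], [C → . L E], [C → . x C], [C → . x y], [C → x C .], [E → . *], [L → . *], [L → . x C C], [L → x C . C] }  — shift, reduce
  I11: { [C → x y .] }  — reduce
  I12: { [L → x C C .] }  — reduce
  I13: { [E → * .] }  — reduce
  I14: { [C → L E .] }  — reduce
  I15: { [B → . E x C], [B → E x . C], [C → . B], [C → . L E], [C → . x C], [C → . x y], [E → . *], [L → . *], [L → . x C C] }  — shift
  I16: { [B → E x C .] }  — reduce

Conflict in state I4:
  Reduce-reduce conflict: [E → * .] and [L → * .]
So the grammar is NOT LR(0).

Answer: No. Reduce-reduce conflict: [E → * .] and [L → * .]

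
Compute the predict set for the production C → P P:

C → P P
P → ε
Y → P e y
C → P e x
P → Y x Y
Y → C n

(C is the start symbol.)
{ $, 'e', 'n' }

PREDICT(C → P P) = (FIRST(RHS) \ {ε}) ∪ (FOLLOW(C) if ε ∈ FIRST(RHS), i.e. RHS ⇒* ε)
FIRST(P) = { 'e', 'n', ε }
FIRST(P P) = { 'e', 'n', ε }
ε ∈ FIRST(P P) (the right-hand side is nullable), so add FOLLOW(C) = { $, 'n' }
PREDICT(C → P P) = { $, 'e', 'n' }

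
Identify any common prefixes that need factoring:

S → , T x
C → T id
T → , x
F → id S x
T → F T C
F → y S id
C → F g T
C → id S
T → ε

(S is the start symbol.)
Left-factoring is needed when two productions for the same non-terminal
share a common prefix on the right-hand side.

Productions for C:
  C → T id
  C → F g T
  C → id S
Productions for T:
  T → , x
  T → F T C
  T → ε
Productions for F:
  F → id S x
  F → y S id

No common prefixes found.

Answer: No, left-factoring is not needed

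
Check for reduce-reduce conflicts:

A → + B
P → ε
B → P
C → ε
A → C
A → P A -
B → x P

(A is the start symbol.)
A reduce-reduce conflict occurs when an LR(0) state has two complete items [A → α .] and [B → β .] — both call for a reduction, and with no lookahead the parser cannot choose between them.

Augment with A' → A and build the canonical LR(0) collection (I0 = CLOSURE({[A' → . A]}), then GOTO on every symbol after a dot until no new states appear). It has 11 states:
  I0: { [A → . + B], [A → . C], [A → . P A -], [A' → . A], [C → .], [P → .] }  — shift, 2 reduces
  I1: { [A → + . B], [B → . P], [B → . x P], [P → .] }  — shift, reduce
  I2: { [A' → A .] }  — accept
  I3: { [A → C .] }  — reduce
  I4: { [A → . + B], [A → . C], [A → . P A -], [A → P . A -], [C → .], [P → .] }  — shift, 2 reduces
  I5: { [A → P A . -] }  — shift
  I6: { [A → P A - .] }  — reduce
  I7: { [A → + B .] }  — reduce
  I8: { [B → P .] }  — reduce
  I9: { [B → x . P], [P → .] }  — reduce
  I10: { [B → x P .] }  — reduce

I0 contains complete items [C → .], [P → .] — reduce-reduce conflict.
I4 contains complete items [C → .], [P → .] — reduce-reduce conflict.

Answer: Yes — I0: [C → .] vs [P → .]; I4: [C → .] vs [P → .]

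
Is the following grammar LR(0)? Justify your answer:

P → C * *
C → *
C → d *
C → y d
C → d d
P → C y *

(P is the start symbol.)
Yes, the grammar is LR(0)

Augment with P' → P and build the canonical LR(0) collection (I0 = CLOSURE({[P' → . P]}), then GOTO on every symbol after a dot until no new states appear). It has 13 states:
  I0: { [C → . *], [C → . d *], [C → . d d], [C → . y d], [P → . C * *], [P → . C y *], [P' → . P] }  — shift
  I1: { [C → * .] }  — reduce
  I2: { [P → C . * *], [P → C . y *] }  — shift
  I3: { [P' → P .] }  — accept
  I4: { [C → d . *], [C → d . d] }  — shift
  I5: { [C → y . d] }  — shift
  I6: { [C → y d .] }  — reduce
  I7: { [C → d * .] }  — reduce
  I8: { [C → d d .] }  — reduce
  I9: { [P → C * . *] }  — shift
  I10: { [P → C y . *] }  — shift
  I11: { [P → C y * .] }  — reduce
  I12: { [P → C * * .] }  — reduce

Every state is either a pure shift/goto state or contains exactly one complete item and nothing to shift — no conflicts. The grammar is LR(0).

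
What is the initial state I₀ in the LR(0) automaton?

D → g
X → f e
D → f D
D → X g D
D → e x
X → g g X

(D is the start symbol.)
{ [D → . X g D], [D → . e x], [D → . f D], [D → . g], [D' → . D], [X → . f e], [X → . g g X] }

First, augment the grammar with D' → D
I₀ = CLOSURE({ [D' → . D] }):
  [D' → . D] has the dot before D: add [D → . g], [D → . f D], [D → . X g D], [D → . e x]
  [D → . X g D] has the dot before X: add [X → . f e], [X → . g g X]
No further items can be added.

I₀ = { [D → . X g D], [D → . e x], [D → . f D], [D → . g], [D' → . D], [X → . f e], [X → . g g X] }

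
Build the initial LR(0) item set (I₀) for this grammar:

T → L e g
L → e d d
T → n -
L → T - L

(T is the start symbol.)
First, augment the grammar with T' → T
I₀ = CLOSURE({ [T' → . T] }):
  [T' → . T] has the dot before T: add [T → . L e g], [T → . n -]
  [T → . L e g] has the dot before L: add [L → . e d d], [L → . T - L]
No further items can be added.

I₀ = { [L → . T - L], [L → . e d d], [T → . L e g], [T → . n -], [T' → . T] }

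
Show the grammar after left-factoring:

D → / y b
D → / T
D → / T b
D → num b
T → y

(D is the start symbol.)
Left-factoring transforms A → αβ₁ | αβ₂ into A → αA' and A' → β₁ | β₂
(α is the longest common prefix among the alternatives). Repeat until
no nonterminal has two alternatives with a common prefix.

Round 1: D has alternatives sharing prefix '/'. Introduce D': D → / D'
  Add: D' → y b
  Add: D' → T
  Add: D' → T b

Round 2: D' has alternatives sharing prefix 'T'. Introduce D'': D' → T D''
  Add: D'' → ε
  Add: D'' → b

No remaining common prefixes — done.

Resulting grammar:
D → / D'
D' → y b
D' → T D''
D'' → ε
D'' → b
D → num b
T → y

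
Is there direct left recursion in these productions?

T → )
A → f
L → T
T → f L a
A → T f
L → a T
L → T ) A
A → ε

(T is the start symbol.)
No direct left recursion

Direct left recursion occurs when N → N α for some non-terminal N (the right-hand side begins with the left-hand side itself).

T → ): starts with ')'
A → f: starts with f
L → T: starts with T
T → f L a: starts with f
A → T f: starts with T
L → a T: starts with a
L → T ) A: starts with T
A → ε: starts with ε

No direct left recursion found.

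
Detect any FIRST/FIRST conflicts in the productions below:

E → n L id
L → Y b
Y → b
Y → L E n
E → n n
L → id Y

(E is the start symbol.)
A FIRST/FIRST conflict occurs when two productions N → α and N → β for the same non-terminal have FIRST(α) ∩ FIRST(β) ≠ ∅ (with ε ∈ FIRST of a nullable right-hand side, so two nullable alternatives also conflict).

FIRST sets of the non-terminals at (or reachable through a nullable prefix from) the front of some alternative:
  FIRST(Y) = { 'b', 'id' }
  FIRST(L) = { 'b', 'id' }

Productions for E:
  E → n L id: FIRST = { 'n' }
  E → n n: FIRST = { 'n' }
Productions for L:
  L → Y b: FIRST = { 'b', 'id' }
  L → id Y: FIRST = { 'id' }
Productions for Y:
  Y → b: FIRST = { 'b' }
  Y → L E n: FIRST = { 'b', 'id' }

Conflict for E: E → n L id and E → n n
  Overlap: { 'n' }
Conflict for L: L → Y b and L → id Y
  Overlap: { 'id' }
Conflict for Y: Y → b and Y → L E n
  Overlap: { 'b' }

Answer: Yes. E → n L id / E → n n on { 'n' }; L → Y b / L → id Y on { 'id' }; Y → b / Y → L E n on { 'b' }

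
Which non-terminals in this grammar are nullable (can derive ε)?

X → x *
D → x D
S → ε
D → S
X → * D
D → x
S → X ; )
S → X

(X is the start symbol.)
{ 'D', 'S' }

ε-productions: S → ε
So S is immediately nullable.
D → S: every symbol on the right is nullable, so D is nullable too.
No further non-terminal can be added: every production for the remaining non-terminals contains a terminal or a non-nullable non-terminal.
Nullable = { 'D', 'S' }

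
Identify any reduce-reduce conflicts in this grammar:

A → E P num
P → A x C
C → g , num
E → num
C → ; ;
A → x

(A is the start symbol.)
No reduce-reduce conflicts

Augment with A' → A and build the canonical LR(0) collection (I0 = CLOSURE({[A' → . A]}), then GOTO on every symbol after a dot until no new states appear). It has 15 states:
  I0: { [A → . E P num], [A → . x], [A' → . A], [E → . num] }  — shift
  I1: { [A' → A .] }  — accept
  I2: { [A → . E P num], [A → . x], [A → E . P num], [E → . num], [P → . A x C] }  — shift
  I3: { [E → num .] }  — reduce
  I4: { [A → x .] }  — reduce
  I5: { [P → A . x C] }  — shift
  I6: { [A → E P . num] }  — shift
  I7: { [A → E P num .] }  — reduce
  I8: { [C → . ; ;], [C → . g , num], [P → A x . C] }  — shift
  I9: { [C → ; . ;] }  — shift
  I10: { [P → A x C .] }  — reduce
  I11: { [C → g . , num] }  — shift
  I12: { [C → g , . num] }  — shift
  I13: { [C → g , num .] }  — reduce
  I14: { [C → ; ; .] }  — reduce

No state contains more than one complete item.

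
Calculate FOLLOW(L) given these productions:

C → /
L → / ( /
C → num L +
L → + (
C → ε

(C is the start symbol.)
To compute FOLLOW(L), find every occurrence of L on a right-hand side N → α L β: add FIRST(β) \ {ε}, and if β is empty or nullable also add FOLLOW(N). Iterate to a fixed point.

In C → num L +: L is followed by '+', add FIRST('+') \ {ε} = { '+' }

Taking the union: FOLLOW(L) = { '+' }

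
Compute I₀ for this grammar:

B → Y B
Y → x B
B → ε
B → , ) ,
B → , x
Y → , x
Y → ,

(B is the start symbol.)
{ [B → . , ) ,], [B → . , x], [B → . Y B], [B → .], [B' → . B], [Y → . , x], [Y → . ,], [Y → . x B] }

First, augment the grammar with B' → B
I₀ = CLOSURE({ [B' → . B] }):
  [B' → . B] has the dot before B: add [B → . Y B], [B → .], [B → . , ) ,], [B → . , x]
  [B → . Y B] has the dot before Y: add [Y → . x B], [Y → . , x], [Y → . ,]
No further items can be added.

I₀ = { [B → . , ) ,], [B → . , x], [B → . Y B], [B → .], [B' → . B], [Y → . , x], [Y → . ,], [Y → . x B] }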